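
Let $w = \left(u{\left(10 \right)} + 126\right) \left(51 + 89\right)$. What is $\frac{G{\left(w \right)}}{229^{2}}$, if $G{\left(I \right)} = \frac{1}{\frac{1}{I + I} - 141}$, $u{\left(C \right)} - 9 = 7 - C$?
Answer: $- \frac{36960}{273288877319} \approx -1.3524 \cdot 10^{-7}$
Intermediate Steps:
$u{\left(C \right)} = 16 - C$ ($u{\left(C \right)} = 9 - \left(-7 + C\right) = 16 - C$)
$w = 18480$ ($w = \left(\left(16 - 10\right) + 126\right) \left(51 + 89\right) = \left(\left(16 - 10\right) + 126\right) 140 = \left(6 + 126\right) 140 = 132 \cdot 140 = 18480$)
$G{\left(I \right)} = \frac{1}{-141 + \frac{1}{2 I}}$ ($G{\left(I \right)} = \frac{1}{\frac{1}{2 I} - 141} = \frac{1}{-141 + \frac{1}{2 I}}$)
$\frac{G{\left(w \right)}}{229^{2}} = \frac{\left(-2\right) 18480 \frac{1}{-1 + 282 \cdot 18480}}{229^{2}} = \frac{\left(-2\right) 18480 \frac{1}{-1 + 5211360}}{52441} = \left(-2\right) 18480 \cdot \frac{1}{5211359} \cdot \frac{1}{52441} = \left(- \frac{36960}{5211359}\right) \frac{1}{52441} = - \frac{36960}{273288877319}$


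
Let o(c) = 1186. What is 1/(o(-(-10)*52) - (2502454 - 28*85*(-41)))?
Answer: -1/2598848 ≈ -3.8479e-7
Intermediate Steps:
1/(o(-(-10)*52) - (2502454 - 28*85*(-41))) = 1/(1186 - (2502454 - 28*85*(-41))) = 1/(1186 - (2502454 - 2380*(-41))) = 1/(1186 - (2502454 - 1*(-97580))) = 1/(1186 - (2502454 + 97580)) = 1/(1186 - 1*2600034) = 1/(1186 - 2600034) = 1/(-2598848) = -1/2598848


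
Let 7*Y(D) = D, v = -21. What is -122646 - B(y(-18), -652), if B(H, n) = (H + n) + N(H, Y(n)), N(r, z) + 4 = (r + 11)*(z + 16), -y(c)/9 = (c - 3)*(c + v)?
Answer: -4776733/7 ≈ -6.8239e+5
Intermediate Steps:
y(c) = -9*(-21 + c)*(-3 + c) (y(c) = -9*(c - 3)*(c - 21) = -9*(-3 + c)*(-21 + c) = -9*(-21 + c)*(-3 + c))
Y(D) = D/7
N(r, z) = -4 + (11 + r)*(16 + z) (N(r, z) = -4 + (r + 11)*(z + 16) = -4 + (11 + r)*(16 + z))
B(H, n) = 172 + 17*H + 18*n/7 + H*n/7 (B(H, n) = (H + n) + (172 + 11*(n/7) + 16*H + H*(n/7)) = (H + n) + (172 + 11*n/7 + 16*H + H*n/7) = (H + n) + (172 + 16*H + 11*n/7 + H*n/7) = 172 + 17*H + 18*n/7 + H*n/7)
-122646 - B(y(-18), -652) = -122646 - (172 + 17*(-567 - 9*(-18)² + 216*(-18)) + (18/7)*(-652) + (⅐)*(-567 - 9*(-18)² + 216*(-18))*(-652)) = -122646 - (172 + 17*(-567 - 9*324 - 3888) - 11736/7 + (⅐)*(-567 - 9*324 - 3888)*(-652)) = -122646 - (172 + 17*(-567 - 2916 - 3888) - 11736/7 + (⅐)*(-567 - 2916 - 3888)*(-652)) = -122646 - (172 + 17*(-7371) - 11736/7 + (⅐)*(-7371)*(-652)) = -122646 - (172 - 125307 - 11736/7 + 686556) = -122646 - 1*3918211/7 = -122646 - 3918211/7 = -4776733/7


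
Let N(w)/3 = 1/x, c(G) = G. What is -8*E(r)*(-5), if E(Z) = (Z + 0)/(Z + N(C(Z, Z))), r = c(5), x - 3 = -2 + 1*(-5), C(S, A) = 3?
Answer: 800/17 ≈ 47.059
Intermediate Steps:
x = -4 (x = 3 + (-2 + 1*(-5)) = 3 + (-2 - 5) = 3 - 7 = -4)
r = 5
N(w) = -¾ (N(w) = 3/(-4) = 3*(-¼) = -¾)
E(Z) = Z/(-¾ + Z) (E(Z) = (Z + 0)/(Z - ¾) = Z/(-¾ + Z))
-8*E(r)*(-5) = -32*5/(-3 + 4*5)*(-5) = -32*5/(-3 + 20)*(-5) = -32*5/17*(-5) = -8*20/17*(-5) = -160/17*(-5) = 800/17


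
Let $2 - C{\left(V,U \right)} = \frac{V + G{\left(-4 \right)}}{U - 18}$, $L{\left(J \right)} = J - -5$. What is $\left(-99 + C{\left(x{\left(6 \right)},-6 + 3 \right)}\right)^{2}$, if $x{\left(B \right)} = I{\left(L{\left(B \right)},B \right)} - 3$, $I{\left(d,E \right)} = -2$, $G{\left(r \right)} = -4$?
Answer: $\frac{465124}{49} \approx 9492.3$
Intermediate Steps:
$L{\left(J \right)} = 5 + J$ ($L{\left(J \right)} = J + 5 = 5 + J$)
$x{\left(B \right)} = -5$ ($x{\left(B \right)} = -2 - 3 = -5$)
$C{\left(V,U \right)} = 2 - \frac{-4 + V}{-18 + U}$ ($C{\left(V,U \right)} = 2 - \frac{V - 4}{U - 18} = 2 - \frac{-4 + V}{-18 + U}$)
$\left(-99 + C{\left(x{\left(6 \right)},-6 + 3 \right)}\right)^{2} = \left(-99 + \frac{-32 - -5 + 2 \left(-6 + 3\right)}{-18 + \left(-6 + 3\right)}\right)^{2} = \left(-99 + \frac{-32 + 5 + 2 \left(-3\right)}{-18 - 3}\right)^{2} = \left(-99 + \frac{-32 + 5 - 6}{-21}\right)^{2} = \left(-99 - - \frac{11}{7}\right)^{2} = \left(-99 + \frac{11}{7}\right)^{2} = \left(- \frac{682}{7}\right)^{2} = \frac{465124}{49}$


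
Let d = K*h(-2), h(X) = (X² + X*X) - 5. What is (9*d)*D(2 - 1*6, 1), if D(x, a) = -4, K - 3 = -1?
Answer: -216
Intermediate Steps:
K = 2 (K = 3 - 1 = 2)
h(X) = -5 + 2*X² (h(X) = (X² + X²) - 5 = 2*X² - 5 = -5 + 2*X²)
d = 6 (d = 2*(-5 + 2*(-2)²) = 2*(-5 + 2*4) = 2*(-5 + 8) = 2*3 = 6)
(9*d)*D(2 - 1*6, 1) = (9*6)*(-4) = 54*(-4) = -216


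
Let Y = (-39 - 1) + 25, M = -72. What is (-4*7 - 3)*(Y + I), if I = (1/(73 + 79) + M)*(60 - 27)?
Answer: 11265369/152 ≈ 74114.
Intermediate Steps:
Y = -15 (Y = -40 + 25 = -15)
I = -361119/152 (I = (1/(73 + 79) - 72)*(60 - 27) = (1/152 - 72)*33 = -10943/152*33 = -361119/152 ≈ -2375.8)
(-4*7 - 3)*(Y + I) = (-4*7 - 3)*(-15 - 361119/152) = (-28 - 3)*(-363399/152) = -31*(-363399/152) = 11265369/152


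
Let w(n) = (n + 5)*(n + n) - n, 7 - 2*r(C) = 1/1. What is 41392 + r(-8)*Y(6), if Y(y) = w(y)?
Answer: 41770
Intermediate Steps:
r(C) = 3 (r(C) = 7/2 - 1/2/1 = 7/2 - 1/2*1 = 7/2 - 1/2 = 3)
w(n) = -n + 2*n*(5 + n) (w(n) = (5 + n)*(2*n) - n = 2*n*(5 + n) - n = -n + 2*n*(5 + n))
Y(y) = y*(9 + 2*y)
41392 + r(-8)*Y(6) = 41392 + 3*(6*(9 + 2*6)) = 41392 + 3*(6*(9 + 12)) = 41392 + 3*(6*21) = 41392 + 3*126 = 41392 + 378 = 41770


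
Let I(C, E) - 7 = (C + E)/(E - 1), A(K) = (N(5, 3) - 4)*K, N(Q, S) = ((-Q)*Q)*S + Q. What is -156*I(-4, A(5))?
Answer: -463476/371 ≈ -1249.3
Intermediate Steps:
N(Q, S) = Q - S*Q**2 (N(Q, S) = (-Q**2)*S + Q = -S*Q**2 + Q = Q - S*Q**2)
A(K) = -74*K (A(K) = (5*(1 - 1*5*3) - 4)*K = (5*(1 - 15) - 4)*K = (5*(-14) - 4)*K = (-70 - 4)*K = -74*K)
I(C, E) = 7 + (C + E)/(-1 + E) (I(C, E) = 7 + (C + E)/(E - 1) = 7 + (C + E)/(-1 + E))
-156*I(-4, A(5)) = -156*(-7 - 4 + 8*(-74*5))/(-1 - 74*5) = -156*(-7 - 4 + 8*(-370))/(-1 - 370) = -156*(-7 - 4 - 2960)/(-371) = -(-156)*(-2971)/371 = -156*2971/371 = -463476/371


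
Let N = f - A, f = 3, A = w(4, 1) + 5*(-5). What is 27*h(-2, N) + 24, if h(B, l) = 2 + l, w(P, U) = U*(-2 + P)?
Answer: 780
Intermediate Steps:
A = -23 (A = 1*(-2 + 4) + 5*(-5) = 1*2 - 25 = 2 - 25 = -23)
N = 26 (N = 3 - 1*(-23) = 3 + 23 = 26)
27*h(-2, N) + 24 = 27*(2 + 26) + 24 = 27*28 + 24 = 756 + 24 = 780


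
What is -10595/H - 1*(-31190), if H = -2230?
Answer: 13912859/446 ≈ 31195.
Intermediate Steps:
-10595/H - 1*(-31190) = -10595/(-2230) - 1*(-31190) = -10595*(-1/2230) + 31190 = 2119/446 + 31190 = 13912859/446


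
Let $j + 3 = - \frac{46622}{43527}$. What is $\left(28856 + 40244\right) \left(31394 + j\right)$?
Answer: $\frac{94411981958500}{43527} \approx 2.169 \cdot 10^{9}$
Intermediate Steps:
$j = - \frac{177203}{43527}$ ($j = -3 - \frac{46622}{43527} = - \frac{177203}{43527} \approx -4.0711$)
$\left(28856 + 40244\right) \left(31394 + j\right) = \left(28856 + 40244\right) \left(31394 - \frac{177203}{43527}\right) = 69100 \cdot \frac{1366309435}{43527} = \frac{94411981958500}{43527}$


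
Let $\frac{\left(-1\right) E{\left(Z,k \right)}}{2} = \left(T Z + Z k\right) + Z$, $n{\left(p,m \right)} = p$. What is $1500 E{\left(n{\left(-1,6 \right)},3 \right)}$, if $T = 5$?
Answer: $27000$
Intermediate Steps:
$E{\left(Z,k \right)} = - 12 Z - 2 Z k$ ($E{\left(Z,k \right)} = - 2 \left(\left(5 Z + Z k\right) + Z\right) = - 2 \left(6 Z + Z k\right) = - 12 Z - 2 Z k$)
$1500 E{\left(n{\left(-1,6 \right)},3 \right)} = 1500 \left(\left(-2\right) \left(-1\right) \left(6 + 3\right)\right) = 1500 \left(\left(-2\right) \left(-1\right) 9\right) = 1500 \cdot 18 = 27000$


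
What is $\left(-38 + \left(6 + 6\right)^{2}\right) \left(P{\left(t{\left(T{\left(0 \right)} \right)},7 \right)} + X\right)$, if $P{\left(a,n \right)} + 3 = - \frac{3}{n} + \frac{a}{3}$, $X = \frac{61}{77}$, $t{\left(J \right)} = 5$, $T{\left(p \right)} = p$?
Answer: $- \frac{3392}{33} \approx -102.79$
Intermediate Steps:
$X = \frac{61}{77}$ ($X = 61 \cdot \frac{1}{77} = \frac{61}{77} \approx 0.79221$)
$P{\left(a,n \right)} = -3 - \frac{3}{n} + \frac{a}{3}$ ($P{\left(a,n \right)} = -3 + \left(- \frac{3}{n} + \frac{a}{3}\right) = -3 - \frac{3}{n} + \frac{a}{3}$)
$\left(-38 + \left(6 + 6\right)^{2}\right) \left(P{\left(t{\left(T{\left(0 \right)} \right)},7 \right)} + X\right) = \left(-38 + \left(6 + 6\right)^{2}\right) \left(\left(-3 - \frac{3}{7} + \frac{1}{3} \cdot 5\right) + \frac{61}{77}\right) = \left(-38 + 12^{2}\right) \left(\left(-3 - \frac{3}{7} + \frac{5}{3}\right) + \frac{61}{77}\right) = \left(-38 + 144\right) \left(\left(-3 - \frac{3}{7} + \frac{5}{3}\right) + \frac{61}{77}\right) = 106 \left(- \frac{37}{21} + \frac{61}{77}\right) = 106 \left(- \frac{32}{33}\right) = - \frac{3392}{33}$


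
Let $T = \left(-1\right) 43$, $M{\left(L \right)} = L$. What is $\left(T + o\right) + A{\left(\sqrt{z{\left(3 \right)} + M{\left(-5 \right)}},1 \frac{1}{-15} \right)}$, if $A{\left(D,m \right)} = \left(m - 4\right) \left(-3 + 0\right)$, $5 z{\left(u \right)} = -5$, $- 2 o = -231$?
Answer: $\frac{847}{10} \approx 84.7$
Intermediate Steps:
$o = \frac{231}{2}$ ($o = \left(- \frac{1}{2}\right) \left(-231\right) = \frac{231}{2} \approx 115.5$)
$z{\left(u \right)} = -1$ ($z{\left(u \right)} = \frac{1}{5} \left(-5\right) = -1$)
$A{\left(D,m \right)} = 12 - 3 m$ ($A{\left(D,m \right)} = \left(-4 + m\right) \left(-3\right) = 12 - 3 m$)
$T = -43$
$\left(T + o\right) + A{\left(\sqrt{z{\left(3 \right)} + M{\left(-5 \right)}},1 \frac{1}{-15} \right)} = \left(-43 + \frac{231}{2}\right) + \left(12 - 3 \cdot 1 \frac{1}{-15}\right) = \frac{145}{2} + \left(12 - 3 \cdot 1 \left(- \frac{1}{15}\right)\right) = \frac{145}{2} + \left(12 - - \frac{1}{5}\right) = \frac{145}{2} + \left(12 + \frac{1}{5}\right) = \frac{145}{2} + \frac{61}{5} = \frac{847}{10}$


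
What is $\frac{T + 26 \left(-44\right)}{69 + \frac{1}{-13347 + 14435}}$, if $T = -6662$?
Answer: $- \frac{8492928}{75073} \approx -113.13$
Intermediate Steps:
$\frac{T + 26 \left(-44\right)}{69 + \frac{1}{-13347 + 14435}} = \frac{-6662 + 26 \left(-44\right)}{69 + \frac{1}{-13347 + 14435}} = \frac{-6662 - 1144}{69 + \frac{1}{1088}} = - \frac{7806}{69 + \frac{1}{1088}} = - \frac{7806}{\frac{75073}{1088}} = \left(-7806\right) \frac{1088}{75073} = - \frac{8492928}{75073}$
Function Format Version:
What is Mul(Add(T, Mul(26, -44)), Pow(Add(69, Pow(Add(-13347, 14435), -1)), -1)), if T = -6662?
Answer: Rational(-8492928, 75073) ≈ -113.13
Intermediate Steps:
Mul(Add(T, Mul(26, -44)), Pow(Add(69, Pow(Add(-13347, 14435), -1)), -1)) = Mul(Add(-6662, Mul(26, -44)), Pow(Add(69, Pow(Add(-13347, 14435), -1)), -1)) = Mul(Add(-6662, -1144), Pow(Add(69, Pow(1088, -1)), -1)) = Mul(-7806, Pow(Add(69, Rational(1, 1088)), -1)) = Mul(-7806, Pow(Rational(75073, 1088), -1)) = Mul(-7806, Rational(1088, 75073)) = Rational(-8492928, 75073)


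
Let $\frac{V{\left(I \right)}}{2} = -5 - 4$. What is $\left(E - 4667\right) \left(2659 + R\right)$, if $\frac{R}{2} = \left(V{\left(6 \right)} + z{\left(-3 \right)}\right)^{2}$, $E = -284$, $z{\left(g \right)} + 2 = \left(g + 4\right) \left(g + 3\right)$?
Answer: $-17125509$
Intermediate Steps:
$z{\left(g \right)} = -2 + \left(3 + g\right) \left(4 + g\right)$ ($z{\left(g \right)} = -2 + \left(g + 4\right) \left(g + 3\right) = -2 + \left(4 + g\right) \left(3 + g\right) = -2 + \left(3 + g\right) \left(4 + g\right)$)
$V{\left(I \right)} = -18$ ($V{\left(I \right)} = 2 \left(-5 - 4\right) = 2 \left(-9\right) = -18$)
$R = 800$ ($R = 2 \left(-18 + \left(10 + \left(-3\right)^{2} + 7 \left(-3\right)\right)\right)^{2} = 2 \left(-18 + \left(10 + 9 - 21\right)\right)^{2} = 2 \left(-18 - 2\right)^{2} = 2 \left(-20\right)^{2} = 2 \cdot 400 = 800$)
$\left(E - 4667\right) \left(2659 + R\right) = \left(-284 - 4667\right) \left(2659 + 800\right) = \left(-4951\right) 3459 = -17125509$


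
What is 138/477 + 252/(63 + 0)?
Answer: 682/159 ≈ 4.2893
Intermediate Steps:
138/477 + 252/(63 + 0) = 138*(1/477) + 252/63 = 46/159 + 252*(1/63) = 46/159 + 4 = 682/159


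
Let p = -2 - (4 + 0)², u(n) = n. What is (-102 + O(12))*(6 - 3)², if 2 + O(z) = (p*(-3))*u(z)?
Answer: 4896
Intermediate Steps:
p = -18 (p = -2 - 1*4² = -2 - 1*16 = -2 - 16 = -18)
O(z) = -2 + 54*z (O(z) = -2 + (-18*(-3))*z = -2 + 54*z)
(-102 + O(12))*(6 - 3)² = (-102 + (-2 + 54*12))*(6 - 3)² = (-102 + (-2 + 648))*3² = (-102 + 646)*9 = 544*9 = 4896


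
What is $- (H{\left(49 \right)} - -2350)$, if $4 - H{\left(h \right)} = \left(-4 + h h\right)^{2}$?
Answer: $5743255$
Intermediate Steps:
$H{\left(h \right)} = 4 - \left(-4 + h^{2}\right)^{2}$ ($H{\left(h \right)} = 4 - \left(-4 + h h\right)^{2} = 4 - \left(-4 + h^{2}\right)^{2}$)
$- (H{\left(49 \right)} - -2350) = - (\left(4 - \left(-4 + 49^{2}\right)^{2}\right) - -2350) = - (\left(4 - \left(-4 + 2401\right)^{2}\right) + 2350) = - (\left(4 - 2397^{2}\right) + 2350) = - (\left(4 - 5745609\right) + 2350) = - (-5745605 + 2350) = \left(-1\right) \left(-5743255\right) = 5743255$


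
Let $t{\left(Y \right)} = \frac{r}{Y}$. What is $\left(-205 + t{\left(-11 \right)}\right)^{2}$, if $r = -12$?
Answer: $\frac{5031049}{121} \approx 41579.0$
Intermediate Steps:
$t{\left(Y \right)} = - \frac{12}{Y}$
$\left(-205 + t{\left(-11 \right)}\right)^{2} = \left(-205 - \frac{12}{-11}\right)^{2} = \left(-205 - - \frac{12}{11}\right)^{2} = \left(-205 + \frac{12}{11}\right)^{2} = \left(- \frac{2243}{11}\right)^{2} = \frac{5031049}{121}$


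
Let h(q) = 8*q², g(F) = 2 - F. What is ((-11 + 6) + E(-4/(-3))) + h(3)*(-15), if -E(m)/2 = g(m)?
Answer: -3259/3 ≈ -1086.3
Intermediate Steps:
E(m) = -4 + 2*m (E(m) = -2*(2 - m) = -4 + 2*m)
((-11 + 6) + E(-4/(-3))) + h(3)*(-15) = ((-11 + 6) + (-4 + 2*(-4/(-3)))) + (8*3²)*(-15) = (-5 + (-4 + 2*(-4*(-⅓)))) + (8*9)*(-15) = (-5 + (-4 + 2*(4/3))) + 72*(-15) = (-5 + (-4 + 8/3)) - 1080 = (-5 - 4/3) - 1080 = -19/3 - 1080 = -3259/3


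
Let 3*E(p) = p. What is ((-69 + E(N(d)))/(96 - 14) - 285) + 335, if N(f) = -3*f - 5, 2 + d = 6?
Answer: 6038/123 ≈ 49.089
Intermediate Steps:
d = 4 (d = -2 + 6 = 4)
N(f) = -5 - 3*f
E(p) = p/3
((-69 + E(N(d)))/(96 - 14) - 285) + 335 = ((-69 + (-5 - 3*4)/3)/(96 - 14) - 285) + 335 = ((-69 + (-5 - 12)/3)/82 - 285) + 335 = ((-69 + (1/3)*(-17))*(1/82) - 285) + 335 = ((-69 - 17/3)*(1/82) - 285) + 335 = (-224/3*1/82 - 285) + 335 = (-112/123 - 285) + 335 = -35167/123 + 335 = 6038/123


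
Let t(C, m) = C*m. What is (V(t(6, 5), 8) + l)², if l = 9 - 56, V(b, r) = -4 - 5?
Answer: 3136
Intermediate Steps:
V(b, r) = -9
l = -47
(V(t(6, 5), 8) + l)² = (-9 - 47)² = (-56)² = 3136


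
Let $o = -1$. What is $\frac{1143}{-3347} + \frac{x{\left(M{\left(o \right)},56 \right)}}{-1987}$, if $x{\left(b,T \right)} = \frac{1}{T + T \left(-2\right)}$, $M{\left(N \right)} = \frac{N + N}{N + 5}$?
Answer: $- \frac{127180549}{372427384} \approx -0.34149$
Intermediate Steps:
$M{\left(N \right)} = \frac{2 N}{5 + N}$
$x{\left(b,T \right)} = - \frac{1}{T}$ ($x{\left(b,T \right)} = \frac{1}{T - 2 T} = \frac{1}{\left(-1\right) T} = - \frac{1}{T}$)
$\frac{1143}{-3347} + \frac{x{\left(M{\left(o \right)},56 \right)}}{-1987} = \frac{1143}{-3347} + \frac{\left(-1\right) \frac{1}{56}}{-1987} = 1143 \left(- \frac{1}{3347}\right) + \left(-1\right) \frac{1}{56} \left(- \frac{1}{1987}\right) = - \frac{1143}{3347} - - \frac{1}{111272} = - \frac{1143}{3347} + \frac{1}{111272} = - \frac{127180549}{372427384}$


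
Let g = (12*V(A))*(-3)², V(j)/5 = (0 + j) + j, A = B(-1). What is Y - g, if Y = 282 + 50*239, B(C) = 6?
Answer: 5752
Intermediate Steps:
A = 6
V(j) = 10*j (V(j) = 5*((0 + j) + j) = 5*(j + j) = 5*(2*j) = 10*j)
Y = 12232 (Y = 282 + 11950 = 12232)
g = 6480 (g = (12*(10*6))*(-3)² = (12*60)*9 = 720*9 = 6480)
Y - g = 12232 - 1*6480 = 12232 - 6480 = 5752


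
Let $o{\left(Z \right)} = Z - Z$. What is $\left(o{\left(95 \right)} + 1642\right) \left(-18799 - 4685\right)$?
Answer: $-38560728$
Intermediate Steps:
$o{\left(Z \right)} = 0$
$\left(o{\left(95 \right)} + 1642\right) \left(-18799 - 4685\right) = \left(0 + 1642\right) \left(-18799 - 4685\right) = 1642 \left(-23484\right) = -38560728$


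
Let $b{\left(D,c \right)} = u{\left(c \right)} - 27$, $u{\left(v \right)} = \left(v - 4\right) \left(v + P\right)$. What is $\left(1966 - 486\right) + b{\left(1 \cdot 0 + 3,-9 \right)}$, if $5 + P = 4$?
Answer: $1583$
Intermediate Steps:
$P = -1$ ($P = -5 + 4 = -1$)
$u{\left(v \right)} = \left(-1 + v\right) \left(-4 + v\right)$ ($u{\left(v \right)} = \left(v - 4\right) \left(v - 1\right) = \left(-4 + v\right) \left(-1 + v\right) = \left(-1 + v\right) \left(-4 + v\right)$)
$b{\left(D,c \right)} = -23 + c^{2} - 5 c$ ($b{\left(D,c \right)} = \left(4 + c^{2} - 5 c\right) - 27 = -23 + c^{2} - 5 c$)
$\left(1966 - 486\right) + b{\left(1 \cdot 0 + 3,-9 \right)} = \left(1966 - 486\right) - \left(-22 - 81\right) = 1480 + \left(-23 + 81 + 45\right) = 1480 + 103 = 1583$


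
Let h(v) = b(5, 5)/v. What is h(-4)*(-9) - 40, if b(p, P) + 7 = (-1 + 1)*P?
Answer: -223/4 ≈ -55.750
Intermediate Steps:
b(p, P) = -7 (b(p, P) = -7 + (-1 + 1)*P = -7 + 0*P = -7 + 0 = -7)
h(v) = -7/v
h(-4)*(-9) - 40 = -7/(-4)*(-9) - 40 = -7*(-1/4)*(-9) - 40 = (7/4)*(-9) - 40 = -63/4 - 40 = -223/4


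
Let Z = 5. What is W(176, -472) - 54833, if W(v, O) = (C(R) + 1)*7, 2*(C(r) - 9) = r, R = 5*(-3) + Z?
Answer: -54798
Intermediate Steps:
R = -10 (R = 5*(-3) + 5 = -15 + 5 = -10)
C(r) = 9 + r/2
W(v, O) = 35 (W(v, O) = ((9 + (½)*(-10)) + 1)*7 = ((9 - 5) + 1)*7 = (4 + 1)*7 = 5*7 = 35)
W(176, -472) - 54833 = 35 - 54833 = -54798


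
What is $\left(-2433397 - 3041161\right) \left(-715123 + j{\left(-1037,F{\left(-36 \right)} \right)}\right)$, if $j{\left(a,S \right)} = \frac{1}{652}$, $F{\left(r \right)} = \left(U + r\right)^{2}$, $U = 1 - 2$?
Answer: $\frac{1276284240309405}{326} \approx 3.915 \cdot 10^{12}$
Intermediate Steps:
$U = -1$
$F{\left(r \right)} = \left(-1 + r\right)^{2}$
$j{\left(a,S \right)} = \frac{1}{652}$
$\left(-2433397 - 3041161\right) \left(-715123 + j{\left(-1037,F{\left(-36 \right)} \right)}\right) = \left(-2433397 - 3041161\right) \left(-715123 + \frac{1}{652}\right) = \left(-5474558\right) \left(- \frac{466260195}{652}\right) = \frac{1276284240309405}{326}$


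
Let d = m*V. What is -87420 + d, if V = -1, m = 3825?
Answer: -91245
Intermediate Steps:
d = -3825 (d = 3825*(-1) = -3825)
-87420 + d = -87420 - 3825 = -91245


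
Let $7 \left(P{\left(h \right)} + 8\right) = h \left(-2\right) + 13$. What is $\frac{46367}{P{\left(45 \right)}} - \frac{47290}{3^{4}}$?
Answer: $- \frac{4654237}{1539} \approx -3024.2$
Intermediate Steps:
$P{\left(h \right)} = - \frac{43}{7} - \frac{2 h}{7}$ ($P{\left(h \right)} = -8 + \frac{h \left(-2\right) + 13}{7} = -8 + \frac{- 2 h + 13}{7} = -8 + \frac{13 - 2 h}{7} = -8 - \left(- \frac{13}{7} + \frac{2 h}{7}\right) = - \frac{43}{7} - \frac{2 h}{7}$)
$\frac{46367}{P{\left(45 \right)}} - \frac{47290}{3^{4}} = \frac{46367}{- \frac{43}{7} - \frac{90}{7}} - \frac{47290}{3^{4}} = \frac{46367}{- \frac{43}{7} - \frac{90}{7}} - \frac{47290}{81} = \frac{46367}{-19} - \frac{47290}{81} = 46367 \left(- \frac{1}{19}\right) - \frac{47290}{81} = - \frac{46367}{19} - \frac{47290}{81} = - \frac{4654237}{1539}$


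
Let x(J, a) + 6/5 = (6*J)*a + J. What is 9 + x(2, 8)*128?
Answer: 61997/5 ≈ 12399.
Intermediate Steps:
x(J, a) = -6/5 + J + 6*J*a (x(J, a) = -6/5 + ((6*J)*a + J) = -6/5 + (6*J*a + J) = -6/5 + (J + 6*J*a) = -6/5 + J + 6*J*a)
9 + x(2, 8)*128 = 9 + (-6/5 + 2 + 6*2*8)*128 = 9 + (-6/5 + 2 + 96)*128 = 9 + (484/5)*128 = 9 + 61952/5 = 61997/5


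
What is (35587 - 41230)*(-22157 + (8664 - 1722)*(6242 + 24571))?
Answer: -1206934371027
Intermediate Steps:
(35587 - 41230)*(-22157 + (8664 - 1722)*(6242 + 24571)) = -5643*(-22157 + 6942*30813) = -5643*(-22157 + 213903846) = -5643*213881689 = -1206934371027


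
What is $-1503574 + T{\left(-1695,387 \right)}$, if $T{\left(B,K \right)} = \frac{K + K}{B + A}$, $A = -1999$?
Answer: $- \frac{2777101565}{1847} \approx -1.5036 \cdot 10^{6}$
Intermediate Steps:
$T{\left(B,K \right)} = \frac{2 K}{-1999 + B}$ ($T{\left(B,K \right)} = \frac{K + K}{B - 1999} = \frac{2 K}{-1999 + B}$)
$-1503574 + T{\left(-1695,387 \right)} = -1503574 + 2 \cdot 387 \frac{1}{-1999 - 1695} = -1503574 + 2 \cdot 387 \frac{1}{-3694} = -1503574 + 2 \cdot 387 \left(- \frac{1}{3694}\right) = -1503574 - \frac{387}{1847} = - \frac{2777101565}{1847}$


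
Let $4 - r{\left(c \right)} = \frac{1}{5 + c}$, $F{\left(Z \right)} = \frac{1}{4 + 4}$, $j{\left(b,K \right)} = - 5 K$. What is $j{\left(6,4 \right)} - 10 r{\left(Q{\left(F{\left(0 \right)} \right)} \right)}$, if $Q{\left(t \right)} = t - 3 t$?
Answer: $- \frac{1100}{19} \approx -57.895$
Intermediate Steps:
$F{\left(Z \right)} = \frac{1}{8}$
$Q{\left(t \right)} = - 2 t$
$r{\left(c \right)} = 4 - \frac{1}{5 + c}$
$j{\left(6,4 \right)} - 10 r{\left(Q{\left(F{\left(0 \right)} \right)} \right)} = \left(-5\right) 4 - 10 \frac{19 + 4 \left(\left(-2\right) \frac{1}{8}\right)}{5 - \frac{1}{4}} = -20 - 10 \frac{19 + 4 \left(- \frac{1}{4}\right)}{5 - \frac{1}{4}} = -20 - 10 \frac{19 - 1}{\frac{19}{4}} = -20 - 10 \cdot \frac{4}{19} \cdot 18 = -20 - \frac{720}{19} = - \frac{1100}{19}$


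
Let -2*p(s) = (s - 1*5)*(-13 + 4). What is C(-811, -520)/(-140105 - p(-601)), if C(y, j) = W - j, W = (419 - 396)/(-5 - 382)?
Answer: -201217/53165286 ≈ -0.0037847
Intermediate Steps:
p(s) = -45/2 + 9*s/2 (p(s) = -(s - 1*5)*(-13 + 4)/2 = -(s - 5)*(-9)/2 = -(-5 + s)*(-9)/2 = -(45 - 9*s)/2 = -45/2 + 9*s/2)
W = -23/387 (W = 23/(-387) = 23*(-1/387) = -23/387 ≈ -0.059432)
C(y, j) = -23/387 - j
C(-811, -520)/(-140105 - p(-601)) = (-23/387 - 1*(-520))/(-140105 - (-45/2 + (9/2)*(-601))) = (-23/387 + 520)/(-140105 - (-45/2 - 5409/2)) = 201217/(387*(-140105 - 1*(-2727))) = 201217/(387*(-140105 + 2727)) = (201217/387)/(-137378) = (201217/387)*(-1/137378) = -201217/53165286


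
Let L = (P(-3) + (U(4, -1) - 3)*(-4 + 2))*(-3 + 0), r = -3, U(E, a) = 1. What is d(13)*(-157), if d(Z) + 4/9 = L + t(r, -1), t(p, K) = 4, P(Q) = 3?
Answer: 24649/9 ≈ 2738.8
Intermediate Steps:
L = -21 (L = (3 + (1 - 3)*(-4 + 2))*(-3 + 0) = (3 - 2*(-2))*(-3) = (3 + 4)*(-3) = 7*(-3) = -21)
d(Z) = -157/9 (d(Z) = -4/9 + (-21 + 4) = -4/9 - 17 = -157/9)
d(13)*(-157) = -157/9*(-157) = 24649/9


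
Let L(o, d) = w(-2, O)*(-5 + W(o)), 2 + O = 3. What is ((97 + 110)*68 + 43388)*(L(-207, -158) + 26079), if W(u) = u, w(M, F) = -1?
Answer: 1510786024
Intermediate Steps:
O = 1 (O = -2 + 3 = 1)
L(o, d) = 5 - o (L(o, d) = -(-5 + o) = 5 - o)
((97 + 110)*68 + 43388)*(L(-207, -158) + 26079) = ((97 + 110)*68 + 43388)*((5 - 1*(-207)) + 26079) = (207*68 + 43388)*((5 + 207) + 26079) = (14076 + 43388)*(212 + 26079) = 57464*26291 = 1510786024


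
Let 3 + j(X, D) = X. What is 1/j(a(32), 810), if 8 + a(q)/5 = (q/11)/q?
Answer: -11/468 ≈ -0.023504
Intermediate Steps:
a(q) = -435/11 (a(q) = -40 + 5*((q/11)/q) = -40 + 5*(1/11) = -40 + 5/11 = -435/11)
j(X, D) = -3 + X
1/j(a(32), 810) = 1/(-3 - 435/11) = 1/(-468/11) = -11/468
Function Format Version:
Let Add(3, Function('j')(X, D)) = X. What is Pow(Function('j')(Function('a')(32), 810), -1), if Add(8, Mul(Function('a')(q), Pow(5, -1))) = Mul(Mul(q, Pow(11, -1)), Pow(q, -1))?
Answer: Rational(-11, 468) ≈ -0.023504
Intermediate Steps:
Function('a')(q) = Rational(-435, 11) (Function('a')(q) = Add(-40, Mul(5, Mul(Mul(q, Pow(11, -1)), Pow(q, -1)))) = Add(-40, Mul(5, Mul(Mul(q, Rational(1, 11)), Pow(q, -1)))) = Add(-40, Mul(5, Mul(Mul(Rational(1, 11), q), Pow(q, -1)))) = Add(-40, Mul(5, Rational(1, 11))) = Add(-40, Rational(5, 11)) = Rational(-435, 11))
Function('j')(X, D) = Add(-3, X)
Pow(Function('j')(Function('a')(32), 810), -1) = Pow(Add(-3, Rational(-435, 11)), -1) = Pow(Rational(-468, 11), -1) = Rational(-11, 468)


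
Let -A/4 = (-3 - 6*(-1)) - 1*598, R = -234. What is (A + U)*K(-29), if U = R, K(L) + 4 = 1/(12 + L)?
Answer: -148074/17 ≈ -8710.2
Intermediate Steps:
K(L) = -4 + 1/(12 + L)
A = 2380 (A = -4*((-3 - 6*(-1)) - 1*598) = -4*((-3 + 6) - 598) = -4*(3 - 598) = -4*(-595) = 2380)
U = -234
(A + U)*K(-29) = (2380 - 234)*((-47 - 4*(-29))/(12 - 29)) = 2146*((-47 + 116)/(-17)) = 2146*(-1/17*69) = 2146*(-69/17) = -148074/17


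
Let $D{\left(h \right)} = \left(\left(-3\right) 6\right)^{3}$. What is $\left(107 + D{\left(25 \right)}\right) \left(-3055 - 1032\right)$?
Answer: $23398075$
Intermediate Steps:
$D{\left(h \right)} = -5832$ ($D{\left(h \right)} = \left(-18\right)^{3} = -5832$)
$\left(107 + D{\left(25 \right)}\right) \left(-3055 - 1032\right) = \left(107 - 5832\right) \left(-3055 - 1032\right) = \left(-5725\right) \left(-4087\right) = 23398075$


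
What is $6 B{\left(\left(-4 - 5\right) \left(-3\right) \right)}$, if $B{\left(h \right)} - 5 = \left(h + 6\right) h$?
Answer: $5376$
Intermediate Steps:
$B{\left(h \right)} = 5 + h \left(6 + h\right)$ ($B{\left(h \right)} = 5 + \left(h + 6\right) h = 5 + \left(6 + h\right) h = 5 + h \left(6 + h\right)$)
$6 B{\left(\left(-4 - 5\right) \left(-3\right) \right)} = 6 \left(5 + \left(\left(-4 - 5\right) \left(-3\right)\right)^{2} + 6 \left(-4 - 5\right) \left(-3\right)\right) = 6 \left(5 + \left(\left(-9\right) \left(-3\right)\right)^{2} + 6 \left(\left(-9\right) \left(-3\right)\right)\right) = 6 \left(5 + 27^{2} + 6 \cdot 27\right) = 6 \left(5 + 729 + 162\right) = 6 \cdot 896 = 5376$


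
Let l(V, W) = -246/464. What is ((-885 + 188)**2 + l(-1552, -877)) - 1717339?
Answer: -285715083/232 ≈ -1.2315e+6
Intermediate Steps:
l(V, W) = -123/232 (l(V, W) = -246*1/464 = -123/232)
((-885 + 188)**2 + l(-1552, -877)) - 1717339 = ((-885 + 188)**2 - 123/232) - 1717339 = ((-697)**2 - 123/232) - 1717339 = (485809 - 123/232) - 1717339 = 112707565/232 - 1717339 = -285715083/232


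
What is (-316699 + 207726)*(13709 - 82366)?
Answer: 7481759261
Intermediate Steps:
(-316699 + 207726)*(13709 - 82366) = -108973*(-68657) = 7481759261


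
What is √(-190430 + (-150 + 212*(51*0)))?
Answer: 2*I*√47645 ≈ 436.55*I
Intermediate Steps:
√(-190430 + (-150 + 212*(51*0))) = √(-190430 + (-150 + 212*0)) = √(-190430 + (-150 + 0)) = √(-190430 - 150) = √(-190580) = 2*I*√47645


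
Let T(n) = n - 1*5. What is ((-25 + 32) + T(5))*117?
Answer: 819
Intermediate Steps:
T(n) = -5 + n (T(n) = n - 5 = -5 + n)
((-25 + 32) + T(5))*117 = ((-25 + 32) + (-5 + 5))*117 = (7 + 0)*117 = 7*117 = 819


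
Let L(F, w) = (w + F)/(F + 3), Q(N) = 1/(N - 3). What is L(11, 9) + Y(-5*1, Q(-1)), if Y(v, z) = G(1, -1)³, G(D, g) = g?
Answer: 3/7 ≈ 0.42857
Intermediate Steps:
Q(N) = 1/(-3 + N)
L(F, w) = (F + w)/(3 + F)
Y(v, z) = -1 (Y(v, z) = (-1)³ = -1)
L(11, 9) + Y(-5*1, Q(-1)) = (11 + 9)/(3 + 11) - 1 = 20/14 - 1 = (1/14)*20 - 1 = 10/7 - 1 = 3/7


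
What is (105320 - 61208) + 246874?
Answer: 290986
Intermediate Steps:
(105320 - 61208) + 246874 = 44112 + 246874 = 290986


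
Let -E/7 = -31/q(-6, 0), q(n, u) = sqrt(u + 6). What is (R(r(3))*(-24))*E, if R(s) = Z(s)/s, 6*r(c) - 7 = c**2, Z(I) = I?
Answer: -868*sqrt(6) ≈ -2126.2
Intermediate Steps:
q(n, u) = sqrt(6 + u)
r(c) = 7/6 + c**2/6
E = 217*sqrt(6)/6 (E = -(-217)/(sqrt(6 + 0)) = -(-217)/(sqrt(6)) = -(-217)*sqrt(6)/6 = 217*sqrt(6)/6 ≈ 88.590)
R(s) = 1 (R(s) = s/s = 1)
(R(r(3))*(-24))*E = (1*(-24))*(217*sqrt(6)/6) = -868*sqrt(6)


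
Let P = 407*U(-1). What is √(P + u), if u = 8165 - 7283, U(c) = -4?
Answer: I*√746 ≈ 27.313*I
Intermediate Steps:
u = 882
P = -1628 (P = 407*(-4) = -1628)
√(P + u) = √(-1628 + 882) = √(-746) = I*√746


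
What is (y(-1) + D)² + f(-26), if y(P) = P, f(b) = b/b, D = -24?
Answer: 626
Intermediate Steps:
f(b) = 1
(y(-1) + D)² + f(-26) = (-1 - 24)² + 1 = (-25)² + 1 = 625 + 1 = 626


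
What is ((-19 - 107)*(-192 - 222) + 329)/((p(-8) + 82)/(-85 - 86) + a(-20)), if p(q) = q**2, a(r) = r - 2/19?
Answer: -1282329/512 ≈ -2504.5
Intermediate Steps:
a(r) = -2/19 + r (a(r) = r - 2*1/19 = r - 2/19 = -2/19 + r)
((-19 - 107)*(-192 - 222) + 329)/((p(-8) + 82)/(-85 - 86) + a(-20)) = ((-19 - 107)*(-192 - 222) + 329)/(((-8)**2 + 82)/(-85 - 86) + (-2/19 - 20)) = (-126*(-414) + 329)/((64 + 82)/(-171) - 382/19) = (52164 + 329)/(146*(-1/171) - 382/19) = 52493/(-146/171 - 382/19) = 52493/(-3584/171) = 52493*(-171/3584) = -1282329/512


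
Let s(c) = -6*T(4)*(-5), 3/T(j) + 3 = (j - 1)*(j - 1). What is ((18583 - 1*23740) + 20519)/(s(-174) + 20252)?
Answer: 15362/20267 ≈ 0.75798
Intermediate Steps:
T(j) = 3/(-3 + (-1 + j)²) (T(j) = 3/(-3 + (j - 1)*(j - 1)) = 3/(-3 + (-1 + j)*(-1 + j)) = 3/(-3 + (-1 + j)²))
s(c) = 15 (s(c) = -18/(-3 + (-1 + 4)²)*(-5) = -18/(-3 + 3²)*(-5) = -18/(-3 + 9)*(-5) = -18/6*(-5) = -6*½*(-5) = -3*(-5) = 15)
((18583 - 1*23740) + 20519)/(s(-174) + 20252) = ((18583 - 1*23740) + 20519)/(15 + 20252) = ((18583 - 23740) + 20519)/20267 = (-5157 + 20519)*(1/20267) = 15362*(1/20267) = 15362/20267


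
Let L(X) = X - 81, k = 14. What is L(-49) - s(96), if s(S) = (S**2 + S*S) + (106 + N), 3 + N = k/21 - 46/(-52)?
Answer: -1455991/78 ≈ -18667.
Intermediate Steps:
N = -113/78 (N = -3 + (14/21 - 46/(-52)) = -3 + (14*(1/21) - 46*(-1/52)) = -3 + (2/3 + 23/26) = -3 + 121/78 = -113/78 ≈ -1.4487)
L(X) = -81 + X
s(S) = 8155/78 + 2*S**2 (s(S) = (S**2 + S*S) + (106 - 113/78) = (S**2 + S**2) + 8155/78 = 2*S**2 + 8155/78 = 8155/78 + 2*S**2)
L(-49) - s(96) = (-81 - 49) - (8155/78 + 2*96**2) = -130 - (8155/78 + 2*9216) = -130 - (8155/78 + 18432) = -130 - 1*1445851/78 = -130 - 1445851/78 = -1455991/78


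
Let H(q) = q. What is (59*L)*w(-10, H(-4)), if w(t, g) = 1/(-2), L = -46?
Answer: 1357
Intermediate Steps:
w(t, g) = -½
(59*L)*w(-10, H(-4)) = (59*(-46))*(-½) = -2714*(-½) = 1357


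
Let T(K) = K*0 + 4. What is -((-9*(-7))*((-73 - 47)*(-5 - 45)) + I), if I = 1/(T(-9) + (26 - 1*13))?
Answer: -6426001/17 ≈ -3.7800e+5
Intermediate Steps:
T(K) = 4 (T(K) = 0 + 4 = 4)
I = 1/17 (I = 1/(4 + (26 - 1*13)) = 1/(4 + (26 - 13)) = 1/(4 + 13) = 1/17 ≈ 0.058824)
-((-9*(-7))*((-73 - 47)*(-5 - 45)) + I) = -((-9*(-7))*((-73 - 47)*(-5 - 45)) + 1/17) = -(63*(-120*(-50)) + 1/17) = -(63*6000 + 1/17) = -(378000 + 1/17) = -1*6426001/17 = -6426001/17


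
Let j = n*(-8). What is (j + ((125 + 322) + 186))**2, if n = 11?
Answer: 297025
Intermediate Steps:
j = -88 (j = 11*(-8) = -88)
(j + ((125 + 322) + 186))**2 = (-88 + ((125 + 322) + 186))**2 = (-88 + (447 + 186))**2 = (-88 + 633)**2 = 545**2 = 297025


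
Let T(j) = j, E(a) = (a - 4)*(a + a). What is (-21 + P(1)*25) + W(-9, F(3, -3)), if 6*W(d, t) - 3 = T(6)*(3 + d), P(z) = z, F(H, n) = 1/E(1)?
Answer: -3/2 ≈ -1.5000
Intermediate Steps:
E(a) = 2*a*(-4 + a) (E(a) = (-4 + a)*(2*a) = 2*a*(-4 + a))
F(H, n) = -⅙ (F(H, n) = 1/(2*1*(-4 + 1)) = 1/(2*1*(-3)) = 1/(-6) = -⅙)
W(d, t) = 7/2 + d (W(d, t) = ½ + (6*(3 + d))/6 = ½ + (18 + 6*d)/6 = ½ + (3 + d) = 7/2 + d)
(-21 + P(1)*25) + W(-9, F(3, -3)) = (-21 + 1*25) + (7/2 - 9) = (-21 + 25) - 11/2 = 4 - 11/2 = -3/2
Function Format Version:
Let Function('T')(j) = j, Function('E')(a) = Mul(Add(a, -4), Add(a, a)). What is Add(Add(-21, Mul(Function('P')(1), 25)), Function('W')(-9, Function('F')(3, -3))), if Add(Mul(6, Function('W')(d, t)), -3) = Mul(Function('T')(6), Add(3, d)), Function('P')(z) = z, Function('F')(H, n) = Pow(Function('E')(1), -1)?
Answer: Rational(-3, 2) ≈ -1.5000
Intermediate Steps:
Function('E')(a) = Mul(2, a, Add(-4, a)) (Function('E')(a) = Mul(Add(-4, a), Mul(2, a)) = Mul(2, a, Add(-4, a)))
Function('F')(H, n) = Rational(-1, 6) (Function('F')(H, n) = Pow(Mul(2, 1, Add(-4, 1)), -1) = Pow(Mul(2, 1, -3), -1) = Pow(-6, -1) = Rational(-1, 6))
Function('W')(d, t) = Add(Rational(7, 2), d) (Function('W')(d, t) = Add(Rational(1, 2), Mul(Rational(1, 6), Mul(6, Add(3, d)))) = Add(Rational(1, 2), Mul(Rational(1, 6), Add(18, Mul(6, d)))) = Add(Rational(1, 2), Add(3, d)) = Add(Rational(7, 2), d))
Add(Add(-21, Mul(Function('P')(1), 25)), Function('W')(-9, Function('F')(3, -3))) = Add(Add(-21, Mul(1, 25)), Add(Rational(7, 2), -9)) = Add(Add(-21, 25), Rational(-11, 2)) = Add(4, Rational(-11, 2)) = Rational(-3, 2)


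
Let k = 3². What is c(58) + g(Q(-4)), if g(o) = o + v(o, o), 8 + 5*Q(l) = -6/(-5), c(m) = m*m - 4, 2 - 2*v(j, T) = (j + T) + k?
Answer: 6713/2 ≈ 3356.5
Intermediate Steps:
k = 9
v(j, T) = -7/2 - T/2 - j/2 (v(j, T) = 1 - ((j + T) + 9)/2 = 1 - ((T + j) + 9)/2 = 1 - (9 + T + j)/2 = 1 + (-9/2 - T/2 - j/2) = -7/2 - T/2 - j/2)
c(m) = -4 + m² (c(m) = m² - 4 = -4 + m²)
Q(l) = -34/25 (Q(l) = -8/5 + (-6/(-5))/5 = -8/5 + (-6*(-⅕))/5 = -8/5 + (⅕)*(6/5) = -8/5 + 6/25 = -34/25)
g(o) = -7/2 (g(o) = o + (-7/2 - o/2 - o/2) = o + (-7/2 - o) = -7/2)
c(58) + g(Q(-4)) = (-4 + 58²) - 7/2 = (-4 + 3364) - 7/2 = 3360 - 7/2 = 6713/2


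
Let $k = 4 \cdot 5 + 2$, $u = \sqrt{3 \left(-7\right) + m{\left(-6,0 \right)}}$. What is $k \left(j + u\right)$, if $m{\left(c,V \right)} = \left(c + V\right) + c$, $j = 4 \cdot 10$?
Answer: $880 + 22 i \sqrt{33} \approx 880.0 + 126.38 i$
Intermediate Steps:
$j = 40$
$m{\left(c,V \right)} = V + 2 c$ ($m{\left(c,V \right)} = \left(V + c\right) + c = V + 2 c$)
$u = i \sqrt{33}$ ($u = \sqrt{3 \left(-7\right) + \left(0 + 2 \left(-6\right)\right)} = \sqrt{-21 + \left(0 - 12\right)} = \sqrt{-21 - 12} = \sqrt{-33} = i \sqrt{33} \approx 5.7446 i$)
$k = 22$ ($k = 20 + 2 = 22$)
$k \left(j + u\right) = 22 \left(40 + i \sqrt{33}\right) = 880 + 22 i \sqrt{33}$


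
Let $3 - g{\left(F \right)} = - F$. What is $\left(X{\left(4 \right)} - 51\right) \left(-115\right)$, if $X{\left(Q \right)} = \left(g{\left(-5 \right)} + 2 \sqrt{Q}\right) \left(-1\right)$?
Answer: $6095$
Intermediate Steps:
$g{\left(F \right)} = 3 + F$ ($g{\left(F \right)} = 3 - - F = 3 + F$)
$X{\left(Q \right)} = 2 - 2 \sqrt{Q}$ ($X{\left(Q \right)} = \left(\left(3 - 5\right) + 2 \sqrt{Q}\right) \left(-1\right) = \left(-2 + 2 \sqrt{Q}\right) \left(-1\right) = 2 - 2 \sqrt{Q}$)
$\left(X{\left(4 \right)} - 51\right) \left(-115\right) = \left(\left(2 - 2 \sqrt{4}\right) - 51\right) \left(-115\right) = \left(\left(2 - 4\right) - 51\right) \left(-115\right) = \left(-2 - 51\right) \left(-115\right) = \left(-53\right) \left(-115\right) = 6095$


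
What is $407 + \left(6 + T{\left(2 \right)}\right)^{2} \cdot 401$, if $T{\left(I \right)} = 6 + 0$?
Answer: $58151$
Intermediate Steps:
$T{\left(I \right)} = 6$
$407 + \left(6 + T{\left(2 \right)}\right)^{2} \cdot 401 = 407 + \left(6 + 6\right)^{2} \cdot 401 = 407 + 12^{2} \cdot 401 = 407 + 144 \cdot 401 = 407 + 57744 = 58151$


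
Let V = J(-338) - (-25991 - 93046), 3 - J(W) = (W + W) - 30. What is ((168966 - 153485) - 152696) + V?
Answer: -17469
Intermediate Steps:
J(W) = 33 - 2*W (J(W) = 3 - ((W + W) - 30) = 3 - (2*W - 30) = 3 - (-30 + 2*W) = 3 + (30 - 2*W) = 33 - 2*W)
V = 119746 (V = (33 - 2*(-338)) - (-25991 - 93046) = (33 + 676) - 1*(-119037) = 709 + 119037 = 119746)
((168966 - 153485) - 152696) + V = ((168966 - 153485) - 152696) + 119746 = (15481 - 152696) + 119746 = -137215 + 119746 = -17469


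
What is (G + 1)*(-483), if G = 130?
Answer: -63273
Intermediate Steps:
(G + 1)*(-483) = (130 + 1)*(-483) = 131*(-483) = -63273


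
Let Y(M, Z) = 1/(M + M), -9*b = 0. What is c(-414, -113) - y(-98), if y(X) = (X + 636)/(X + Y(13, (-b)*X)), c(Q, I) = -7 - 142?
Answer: -365515/2547 ≈ -143.51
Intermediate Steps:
b = 0 (b = -⅑*0 = 0)
Y(M, Z) = 1/(2*M)
c(Q, I) = -149
y(X) = (636 + X)/(1/26 + X) (y(X) = (X + 636)/(X + (½)/13) = (636 + X)/(X + (½)*(1/13)) = (636 + X)/(X + 1/26) = (636 + X)/(1/26 + X))
c(-414, -113) - y(-98) = -149 - 26*(636 - 98)/(1 + 26*(-98)) = -149 - 26*538/(1 - 2548) = -149 - 26*538/(-2547) = -149 - 26*(-1)*538/2547 = -149 - 1*(-13988/2547) = -149 + 13988/2547 = -365515/2547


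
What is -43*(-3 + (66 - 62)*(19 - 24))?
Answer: 989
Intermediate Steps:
-43*(-3 + (66 - 62)*(19 - 24)) = -43*(-3 + 4*(-5)) = -43*(-3 - 20) = -43*(-23) = 989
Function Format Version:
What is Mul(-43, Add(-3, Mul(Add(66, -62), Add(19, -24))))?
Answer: 989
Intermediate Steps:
Mul(-43, Add(-3, Mul(Add(66, -62), Add(19, -24)))) = Mul(-43, Add(-3, Mul(4, -5))) = Mul(-43, Add(-3, -20)) = Mul(-43, -23) = 989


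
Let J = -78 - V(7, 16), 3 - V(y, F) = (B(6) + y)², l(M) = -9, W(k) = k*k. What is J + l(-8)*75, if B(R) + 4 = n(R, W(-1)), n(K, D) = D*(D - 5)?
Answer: -755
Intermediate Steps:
W(k) = k²
n(K, D) = D*(-5 + D)
B(R) = -8 (B(R) = -4 + (-1)²*(-5 + (-1)²) = -4 + 1*(-5 + 1) = -4 + 1*(-4) = -4 - 4 = -8)
V(y, F) = 3 - (-8 + y)²
J = -80 (J = -78 - (3 - (-8 + 7)²) = -78 - (3 - 1*(-1)²) = -78 - (3 - 1*1) = -78 - (3 - 1) = -78 - 1*2 = -78 - 2 = -80)
J + l(-8)*75 = -80 - 9*75 = -80 - 675 = -755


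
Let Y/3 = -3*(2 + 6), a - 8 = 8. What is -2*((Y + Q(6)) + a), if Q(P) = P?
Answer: 100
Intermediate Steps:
a = 16 (a = 8 + 8 = 16)
Y = -72 (Y = 3*(-3*(2 + 6)) = 3*(-3*8) = 3*(-24) = -72)
-2*((Y + Q(6)) + a) = -2*((-72 + 6) + 16) = -2*(-66 + 16) = -2*(-50) = 100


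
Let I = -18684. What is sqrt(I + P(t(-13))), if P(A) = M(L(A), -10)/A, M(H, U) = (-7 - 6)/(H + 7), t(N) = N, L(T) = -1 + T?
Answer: I*sqrt(915523)/7 ≈ 136.69*I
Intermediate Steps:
M(H, U) = -13/(7 + H)
P(A) = -13/(A*(6 + A)) (P(A) = (-13/(7 + (-1 + A)))/A = (-13/(6 + A))/A = -13/(A*(6 + A)))
sqrt(I + P(t(-13))) = sqrt(-18684 - 13/(-13*(6 - 13))) = sqrt(-18684 - 13*(-1/13)/(-7)) = sqrt(-18684 - 13*(-1/13)*(-1/7)) = sqrt(-18684 - 1/7) = sqrt(-130789/7) = I*sqrt(915523)/7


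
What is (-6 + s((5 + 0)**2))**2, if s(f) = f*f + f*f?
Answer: 1547536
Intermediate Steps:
s(f) = 2*f**2 (s(f) = f**2 + f**2 = 2*f**2)
(-6 + s((5 + 0)**2))**2 = (-6 + 2*((5 + 0)**2)**2)**2 = (-6 + 2*(5**2)**2)**2 = (-6 + 2*25**2)**2 = (-6 + 2*625)**2 = (-6 + 1250)**2 = 1244**2 = 1547536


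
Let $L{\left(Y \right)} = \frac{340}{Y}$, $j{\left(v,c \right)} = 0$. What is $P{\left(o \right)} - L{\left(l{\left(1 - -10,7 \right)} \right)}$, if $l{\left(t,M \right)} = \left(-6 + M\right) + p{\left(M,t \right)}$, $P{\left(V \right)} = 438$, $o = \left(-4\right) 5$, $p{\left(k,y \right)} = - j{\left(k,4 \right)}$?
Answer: $98$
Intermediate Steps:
$p{\left(k,y \right)} = 0$ ($p{\left(k,y \right)} = \left(-1\right) 0 = 0$)
$o = -20$
$l{\left(t,M \right)} = -6 + M$ ($l{\left(t,M \right)} = \left(-6 + M\right) + 0 = -6 + M$)
$P{\left(o \right)} - L{\left(l{\left(1 - -10,7 \right)} \right)} = 438 - \frac{340}{-6 + 7} = 438 - \frac{340}{1} = 438 - 340 \cdot 1 = 438 - 340 = 98$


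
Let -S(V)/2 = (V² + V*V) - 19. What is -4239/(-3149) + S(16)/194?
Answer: -1141274/305453 ≈ -3.7363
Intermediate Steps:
S(V) = 38 - 4*V² (S(V) = -2*((V² + V*V) - 19) = -2*((V² + V²) - 19) = -2*(2*V² - 19) = -2*(-19 + 2*V²) = 38 - 4*V²)
-4239/(-3149) + S(16)/194 = -4239/(-3149) + (38 - 4*16²)/194 = -4239*(-1/3149) + (38 - 4*256)*(1/194) = 4239/3149 + (38 - 1024)*(1/194) = 4239/3149 - 986*1/194 = 4239/3149 - 493/97 = -1141274/305453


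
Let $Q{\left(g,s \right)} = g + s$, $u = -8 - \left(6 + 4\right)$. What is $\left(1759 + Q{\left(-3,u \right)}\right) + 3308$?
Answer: $5046$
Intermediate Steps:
$u = -18$ ($u = -8 - 10 = -18$)
$\left(1759 + Q{\left(-3,u \right)}\right) + 3308 = \left(1759 - 21\right) + 3308 = 1738 + 3308 = 5046$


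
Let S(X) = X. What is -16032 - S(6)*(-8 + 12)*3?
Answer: -16104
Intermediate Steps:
-16032 - S(6)*(-8 + 12)*3 = -16032 - 6*(-8 + 12)*3 = -16032 - 6*4*3 = -16032 - 24*3 = -16032 - 1*72 = -16032 - 72 = -16104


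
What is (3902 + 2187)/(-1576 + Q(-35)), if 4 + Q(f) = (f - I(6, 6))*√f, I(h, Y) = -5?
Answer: -481031/126395 + 18267*I*√35/252790 ≈ -3.8058 + 0.42751*I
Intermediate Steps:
Q(f) = -4 + √f*(5 + f) (Q(f) = -4 + (f - 1*(-5))*√f = -4 + (f + 5)*√f = -4 + (5 + f)*√f = -4 + √f*(5 + f))
(3902 + 2187)/(-1576 + Q(-35)) = (3902 + 2187)/(-1576 + (-4 + (-35)^(3/2) + 5*√(-35))) = 6089/(-1576 + (-4 - 35*I*√35 + 5*(I*√35))) = 6089/(-1576 + (-4 - 35*I*√35 + 5*I*√35)) = 6089/(-1576 + (-4 - 30*I*√35)) = 6089/(-1580 - 30*I*√35)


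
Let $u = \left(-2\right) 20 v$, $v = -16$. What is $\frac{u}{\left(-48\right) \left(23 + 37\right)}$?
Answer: $- \frac{2}{9} \approx -0.22222$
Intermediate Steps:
$u = 640$ ($u = \left(-2\right) 20 \left(-16\right) = \left(-40\right) \left(-16\right) = 640$)
$\frac{u}{\left(-48\right) \left(23 + 37\right)} = \frac{640}{\left(-48\right) \left(23 + 37\right)} = \frac{640}{\left(-48\right) 60} = \frac{640}{-2880} = 640 \left(- \frac{1}{2880}\right) = - \frac{2}{9}$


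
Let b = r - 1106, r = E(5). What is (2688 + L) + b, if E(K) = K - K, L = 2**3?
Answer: 1590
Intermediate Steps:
L = 8
E(K) = 0
r = 0
b = -1106 (b = 0 - 1106 = -1106)
(2688 + L) + b = (2688 + 8) - 1106 = 2696 - 1106 = 1590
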